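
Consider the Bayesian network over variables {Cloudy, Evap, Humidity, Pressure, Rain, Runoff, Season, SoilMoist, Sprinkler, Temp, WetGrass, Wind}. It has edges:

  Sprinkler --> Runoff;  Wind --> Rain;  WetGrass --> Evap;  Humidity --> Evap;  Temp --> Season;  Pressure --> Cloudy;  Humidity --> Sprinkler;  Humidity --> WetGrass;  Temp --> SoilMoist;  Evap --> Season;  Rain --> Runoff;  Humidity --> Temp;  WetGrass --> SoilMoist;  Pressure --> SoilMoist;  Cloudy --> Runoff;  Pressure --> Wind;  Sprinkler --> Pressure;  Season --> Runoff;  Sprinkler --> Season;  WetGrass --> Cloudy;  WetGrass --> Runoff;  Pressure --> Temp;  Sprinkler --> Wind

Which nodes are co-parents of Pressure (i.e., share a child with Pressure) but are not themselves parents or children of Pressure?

{Humidity, WetGrass}

Children of Pressure: Cloudy, SoilMoist, Temp, Wind.
  Temp: Humidity
  SoilMoist: Temp, WetGrass
  Wind: Sprinkler
  Cloudy: WetGrass
Excluding nodes already adjacent to Pressure (Cloudy, SoilMoist, Sprinkler, Temp, Wind), the co-parent-only contribution is {Humidity, WetGrass}.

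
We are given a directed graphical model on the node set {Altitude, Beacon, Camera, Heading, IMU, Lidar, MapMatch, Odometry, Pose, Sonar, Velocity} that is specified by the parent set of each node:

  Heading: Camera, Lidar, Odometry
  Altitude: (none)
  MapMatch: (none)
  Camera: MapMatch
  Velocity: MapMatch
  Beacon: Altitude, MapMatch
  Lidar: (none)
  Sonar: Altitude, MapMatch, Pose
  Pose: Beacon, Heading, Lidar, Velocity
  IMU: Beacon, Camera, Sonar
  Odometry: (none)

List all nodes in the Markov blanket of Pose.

Recall MB(v) = parents ∪ children ∪ spouses, where spouses are the other parents of v's children.
Parents of Pose: Beacon, Heading, Lidar, Velocity.
Ch(Pose) = {Sonar}.
Parents of each child, excluding Pose:
  Sonar: Altitude, MapMatch
So the Markov blanket of Pose is {Altitude, Beacon, Heading, Lidar, MapMatch, Sonar, Velocity}.

{Altitude, Beacon, Heading, Lidar, MapMatch, Sonar, Velocity}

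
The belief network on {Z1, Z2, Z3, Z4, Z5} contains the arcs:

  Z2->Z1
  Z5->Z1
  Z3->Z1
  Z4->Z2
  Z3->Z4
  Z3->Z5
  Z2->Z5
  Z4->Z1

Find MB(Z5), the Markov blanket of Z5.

{Z1, Z2, Z3, Z4}

Z5 has child Z1.
Z5 has parents Z2, Z3.
For each child, the remaining parents (spouses of Z5):
  Z1's other parents are Z2, Z3, Z4.
MB(Z5) = {Z1, Z2, Z3, Z4}.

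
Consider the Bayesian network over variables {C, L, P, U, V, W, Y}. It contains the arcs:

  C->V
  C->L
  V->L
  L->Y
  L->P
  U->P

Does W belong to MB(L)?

No

L's children: P, Y.
Pa(L) = {C, V}.
Co-parents of L (other parents of its children):
  Y has no other parent.
  parents(P) \ {L} = {U}.
MB(L) = {C, P, U, V, Y}; W is not in this set.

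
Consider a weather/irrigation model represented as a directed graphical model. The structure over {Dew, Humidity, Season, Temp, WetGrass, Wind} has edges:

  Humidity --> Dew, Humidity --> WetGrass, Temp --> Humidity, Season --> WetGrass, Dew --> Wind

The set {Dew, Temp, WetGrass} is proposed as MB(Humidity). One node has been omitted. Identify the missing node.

By definition, MB(Humidity) is built from Humidity's parents, Humidity's children, and the co-parents of Humidity.
Humidity's parents: Temp.
Humidity's children: Dew, WetGrass.
Parents of each child, excluding Humidity:
  WetGrass also has parent Season.
  Dew: no additional parents.
MB(Humidity) = {Dew, Season, Temp, WetGrass}.
Comparing with the claimed set, Season is missing.

Season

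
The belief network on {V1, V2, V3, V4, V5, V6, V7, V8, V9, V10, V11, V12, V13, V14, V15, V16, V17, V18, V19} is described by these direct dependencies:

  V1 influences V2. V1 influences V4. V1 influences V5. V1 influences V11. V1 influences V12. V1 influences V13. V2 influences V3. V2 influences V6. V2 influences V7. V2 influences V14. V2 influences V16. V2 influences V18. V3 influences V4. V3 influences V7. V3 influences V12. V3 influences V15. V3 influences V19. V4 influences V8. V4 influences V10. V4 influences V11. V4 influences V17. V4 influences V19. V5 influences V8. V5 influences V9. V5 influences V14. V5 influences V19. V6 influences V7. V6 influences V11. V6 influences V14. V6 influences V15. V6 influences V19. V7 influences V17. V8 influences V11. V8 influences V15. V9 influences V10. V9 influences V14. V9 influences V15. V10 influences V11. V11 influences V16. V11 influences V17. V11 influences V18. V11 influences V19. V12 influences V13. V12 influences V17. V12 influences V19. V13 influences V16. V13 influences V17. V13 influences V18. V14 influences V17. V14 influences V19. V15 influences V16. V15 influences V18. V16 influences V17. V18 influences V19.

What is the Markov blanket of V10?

{V1, V4, V6, V8, V9, V11}

Parents of V10: V4, V9.
V10 has child V11.
Parents of each child, excluding V10:
  V11's other parents are V1, V4, V6, V8.
Union: {V4, V9} ∪ {V11} ∪ {V1, V4, V6, V8} = {V1, V4, V6, V8, V9, V11}.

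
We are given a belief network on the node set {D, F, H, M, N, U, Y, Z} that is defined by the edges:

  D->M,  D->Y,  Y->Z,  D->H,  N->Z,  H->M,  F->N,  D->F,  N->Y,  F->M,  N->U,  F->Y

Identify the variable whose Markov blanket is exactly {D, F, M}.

The target node must have every member of {D, F, M} as a parent, child, or co-parent, and no others.
Parents of H: D; children: M; co-parents: D, F.
These exactly cover the given set, so the node is H.

H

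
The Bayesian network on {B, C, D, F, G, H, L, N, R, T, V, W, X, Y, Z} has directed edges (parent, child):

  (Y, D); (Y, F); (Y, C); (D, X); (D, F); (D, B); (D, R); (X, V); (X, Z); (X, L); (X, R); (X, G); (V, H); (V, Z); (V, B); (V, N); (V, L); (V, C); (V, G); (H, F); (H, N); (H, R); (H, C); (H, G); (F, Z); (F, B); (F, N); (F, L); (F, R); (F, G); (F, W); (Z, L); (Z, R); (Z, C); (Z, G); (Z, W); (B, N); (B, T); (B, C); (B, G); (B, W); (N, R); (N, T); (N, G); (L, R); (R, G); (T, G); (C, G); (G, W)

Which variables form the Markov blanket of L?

{D, F, H, N, R, V, X, Z}

Children of L: R.
L's parents: F, V, X, Z.
Other parents of L's children:
  R: D, F, H, N, X, Z
MB(L) = {D, F, H, N, R, V, X, Z}.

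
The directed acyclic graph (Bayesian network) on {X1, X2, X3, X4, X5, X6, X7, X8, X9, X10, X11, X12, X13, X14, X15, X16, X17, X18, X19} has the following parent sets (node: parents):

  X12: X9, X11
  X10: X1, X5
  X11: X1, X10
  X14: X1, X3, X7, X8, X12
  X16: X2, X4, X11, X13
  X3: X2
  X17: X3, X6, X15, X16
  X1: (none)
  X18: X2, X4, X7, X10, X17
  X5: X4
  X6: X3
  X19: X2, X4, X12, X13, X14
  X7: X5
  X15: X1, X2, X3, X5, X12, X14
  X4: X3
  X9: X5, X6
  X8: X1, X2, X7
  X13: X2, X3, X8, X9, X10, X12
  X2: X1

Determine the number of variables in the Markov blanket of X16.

X16's children: X17.
X16 has parents X2, X4, X11, X13.
Co-parents of X16 (other parents of its children):
  X17 also has parents X3, X6, X15.
MB(X16) = {X2, X3, X4, X6, X11, X13, X15, X17}, which has 8 nodes.

8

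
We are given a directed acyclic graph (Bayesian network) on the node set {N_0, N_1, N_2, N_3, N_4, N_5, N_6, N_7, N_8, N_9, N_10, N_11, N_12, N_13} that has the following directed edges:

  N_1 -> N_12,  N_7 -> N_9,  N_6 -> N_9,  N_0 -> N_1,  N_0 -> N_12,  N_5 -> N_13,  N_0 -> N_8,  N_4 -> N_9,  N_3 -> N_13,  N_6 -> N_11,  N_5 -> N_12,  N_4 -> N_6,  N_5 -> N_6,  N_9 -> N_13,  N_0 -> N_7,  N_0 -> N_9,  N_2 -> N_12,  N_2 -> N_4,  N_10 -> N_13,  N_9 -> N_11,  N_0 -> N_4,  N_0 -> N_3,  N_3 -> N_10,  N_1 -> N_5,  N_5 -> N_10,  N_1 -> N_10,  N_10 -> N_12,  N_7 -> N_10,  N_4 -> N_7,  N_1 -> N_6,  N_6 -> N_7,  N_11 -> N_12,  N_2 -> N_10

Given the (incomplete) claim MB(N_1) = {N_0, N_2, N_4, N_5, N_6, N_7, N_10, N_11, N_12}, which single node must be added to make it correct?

A node's Markov blanket = Pa ∪ Ch ∪ (parents of Ch other than the node itself).
Pa(N_1) = {N_0}.
N_1's children: N_5, N_6, N_10, N_12.
Parents of each child, excluding N_1:
  N_5: —
  N_6: N_4, N_5
  N_10: N_2, N_3, N_5, N_7
  N_12: N_0, N_2, N_5, N_10, N_11
MB(N_1) = {N_0, N_2, N_3, N_4, N_5, N_6, N_7, N_10, N_11, N_12}.
Comparing with the claimed set, N_3 is missing.

N_3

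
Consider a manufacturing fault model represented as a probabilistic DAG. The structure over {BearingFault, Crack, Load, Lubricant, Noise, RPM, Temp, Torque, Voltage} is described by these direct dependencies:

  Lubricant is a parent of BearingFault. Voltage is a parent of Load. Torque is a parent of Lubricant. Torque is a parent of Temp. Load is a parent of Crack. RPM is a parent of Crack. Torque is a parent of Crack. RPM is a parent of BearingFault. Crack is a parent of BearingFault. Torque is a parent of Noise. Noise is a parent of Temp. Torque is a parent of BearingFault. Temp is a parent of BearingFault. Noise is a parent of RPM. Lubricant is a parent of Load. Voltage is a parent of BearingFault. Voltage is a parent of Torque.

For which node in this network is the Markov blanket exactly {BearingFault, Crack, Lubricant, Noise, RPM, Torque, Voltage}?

The target node must have every member of {BearingFault, Crack, Lubricant, Noise, RPM, Torque, Voltage} as a parent, child, or co-parent, and no others.
Parents of Temp: Noise, Torque; children: BearingFault; co-parents: Crack, Lubricant, RPM, Torque, Voltage.
These exactly cover the given set, so the node is Temp.

Temp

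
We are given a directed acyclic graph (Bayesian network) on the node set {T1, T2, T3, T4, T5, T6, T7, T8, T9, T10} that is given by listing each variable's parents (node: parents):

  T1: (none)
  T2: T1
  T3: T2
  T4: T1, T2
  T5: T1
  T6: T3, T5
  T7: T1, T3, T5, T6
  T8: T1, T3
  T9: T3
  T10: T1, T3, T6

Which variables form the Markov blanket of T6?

T6's parents: T3, T5.
Children of T6: T7, T10.
Co-parents of T6 (other parents of its children):
  T7's other parents are T1, T3, T5.
  T10 also has parents T1, T3.
Union: {T3, T5} ∪ {T7, T10} ∪ {T1, T3, T5} = {T1, T3, T5, T7, T10}.

{T1, T3, T5, T7, T10}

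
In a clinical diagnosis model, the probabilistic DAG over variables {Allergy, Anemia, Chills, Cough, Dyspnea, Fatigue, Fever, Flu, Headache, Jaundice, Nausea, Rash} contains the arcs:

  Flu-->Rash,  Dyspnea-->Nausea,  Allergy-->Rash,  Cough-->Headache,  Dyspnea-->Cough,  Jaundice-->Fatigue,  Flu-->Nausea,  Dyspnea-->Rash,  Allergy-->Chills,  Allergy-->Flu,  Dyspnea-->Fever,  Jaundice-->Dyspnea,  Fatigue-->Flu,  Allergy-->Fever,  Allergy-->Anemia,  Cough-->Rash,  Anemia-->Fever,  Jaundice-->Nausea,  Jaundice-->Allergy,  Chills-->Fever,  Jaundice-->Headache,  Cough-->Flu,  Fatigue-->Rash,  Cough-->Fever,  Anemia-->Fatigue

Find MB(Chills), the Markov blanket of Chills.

{Allergy, Anemia, Cough, Dyspnea, Fever}

Chills's parents: Allergy.
Children of Chills: Fever.
For each child, the remaining parents (spouses of Chills):
  Fever's other parents are Allergy, Anemia, Cough, Dyspnea.
So the Markov blanket of Chills is {Allergy, Anemia, Cough, Dyspnea, Fever}.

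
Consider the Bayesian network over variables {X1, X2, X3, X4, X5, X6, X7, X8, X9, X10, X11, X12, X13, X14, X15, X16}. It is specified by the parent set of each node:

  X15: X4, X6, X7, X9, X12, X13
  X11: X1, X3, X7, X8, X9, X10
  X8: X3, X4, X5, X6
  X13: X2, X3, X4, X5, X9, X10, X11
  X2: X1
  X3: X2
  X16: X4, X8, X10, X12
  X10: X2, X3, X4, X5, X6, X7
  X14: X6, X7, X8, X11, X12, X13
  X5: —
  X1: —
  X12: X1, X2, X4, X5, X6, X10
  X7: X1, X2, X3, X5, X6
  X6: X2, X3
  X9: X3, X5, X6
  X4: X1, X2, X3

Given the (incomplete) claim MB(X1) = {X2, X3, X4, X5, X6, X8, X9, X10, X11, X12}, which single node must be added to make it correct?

X7

Parents of X1: none.
X1 has children X2, X4, X7, X11, X12.
Co-parents of X1 (other parents of its children):
  X2: —
  X4: X2, X3
  X7: X2, X3, X5, X6
  X11: X3, X7, X8, X9, X10
  X12: X2, X4, X5, X6, X10
MB(X1) = {X2, X3, X4, X5, X6, X7, X8, X9, X10, X11, X12}.
Comparing with the claimed set, X7 is missing.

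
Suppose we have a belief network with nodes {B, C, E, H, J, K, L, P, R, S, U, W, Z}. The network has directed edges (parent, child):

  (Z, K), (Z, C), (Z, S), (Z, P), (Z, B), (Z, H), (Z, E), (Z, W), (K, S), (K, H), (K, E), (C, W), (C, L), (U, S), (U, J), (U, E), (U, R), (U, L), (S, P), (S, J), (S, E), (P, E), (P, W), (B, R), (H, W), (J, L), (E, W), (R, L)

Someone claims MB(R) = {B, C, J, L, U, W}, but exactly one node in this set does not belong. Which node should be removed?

W

A node's Markov blanket = Pa ∪ Ch ∪ (parents of Ch other than the node itself).
Parents of R: B, U.
R has child L.
Parents of each child, excluding R:
  L also has parents C, J, U.
MB(R) = {B, C, J, L, U}.
W is neither a parent, child, nor co-parent of R, so it does not belong.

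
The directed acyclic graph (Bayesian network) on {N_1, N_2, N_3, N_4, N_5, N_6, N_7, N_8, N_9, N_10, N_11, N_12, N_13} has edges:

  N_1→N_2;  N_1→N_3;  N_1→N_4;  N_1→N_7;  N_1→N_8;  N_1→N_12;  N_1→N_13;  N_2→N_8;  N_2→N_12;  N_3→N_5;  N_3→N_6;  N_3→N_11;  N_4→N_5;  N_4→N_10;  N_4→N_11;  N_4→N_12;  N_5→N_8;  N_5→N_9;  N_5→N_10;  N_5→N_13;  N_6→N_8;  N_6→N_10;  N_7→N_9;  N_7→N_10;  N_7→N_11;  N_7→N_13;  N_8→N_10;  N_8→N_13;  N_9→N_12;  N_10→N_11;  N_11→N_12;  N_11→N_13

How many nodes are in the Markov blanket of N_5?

The Markov blanket of a node is its parents, its children, and the other parents of its children.
N_5's parents: N_3, N_4.
Children of N_5: N_8, N_9, N_10, N_13.
Co-parents of N_5 (other parents of its children):
  N_8's other parents are N_1, N_2, N_6.
  parents(N_9) \ {N_5} = {N_7}.
  N_10 also has parents N_4, N_6, N_7, N_8.
  parents(N_13) \ {N_5} = {N_1, N_7, N_8, N_11}.
MB(N_5) = {N_1, N_2, N_3, N_4, N_6, N_7, N_8, N_9, N_10, N_11, N_13}, which has 11 nodes.

11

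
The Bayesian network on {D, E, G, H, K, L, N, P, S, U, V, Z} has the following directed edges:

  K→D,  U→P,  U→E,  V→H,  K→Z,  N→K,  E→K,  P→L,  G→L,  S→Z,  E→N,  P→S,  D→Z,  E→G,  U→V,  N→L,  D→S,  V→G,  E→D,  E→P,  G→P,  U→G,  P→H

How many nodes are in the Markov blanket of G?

G has children L, P.
Pa(G) = {E, U, V}.
Other parents of G's children:
  P: E, U
  L: N, P
MB(G) = {E, L, N, P, U, V}, which has 6 nodes.

6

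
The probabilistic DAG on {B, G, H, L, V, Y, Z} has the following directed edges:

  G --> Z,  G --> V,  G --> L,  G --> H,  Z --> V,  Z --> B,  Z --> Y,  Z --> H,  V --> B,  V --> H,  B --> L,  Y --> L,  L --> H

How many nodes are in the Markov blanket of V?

Recall MB(v) = parents ∪ children ∪ spouses, where spouses are the other parents of v's children.
Ch(V) = {B, H}.
V has parents G, Z.
For each child, the remaining parents (spouses of V):
  B: Z
  H: G, L, Z
MB(V) = {B, G, H, L, Z}, which has 5 nodes.

5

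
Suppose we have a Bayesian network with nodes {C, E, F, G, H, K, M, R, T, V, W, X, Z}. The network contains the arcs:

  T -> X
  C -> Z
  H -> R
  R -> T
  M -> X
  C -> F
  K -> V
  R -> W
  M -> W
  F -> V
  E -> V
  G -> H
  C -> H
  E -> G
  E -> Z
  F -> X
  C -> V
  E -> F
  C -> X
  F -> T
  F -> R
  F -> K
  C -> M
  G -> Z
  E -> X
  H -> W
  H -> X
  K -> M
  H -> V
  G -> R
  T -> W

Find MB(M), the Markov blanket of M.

M's parents: C, K.
Children of M: W, X.
For each child, the remaining parents (spouses of M):
  W: H, R, T
  X: C, E, F, H, T
Union: {C, K} ∪ {W, X} ∪ {C, E, F, H, R, T} = {C, E, F, H, K, R, T, W, X}.

{C, E, F, H, K, R, T, W, X}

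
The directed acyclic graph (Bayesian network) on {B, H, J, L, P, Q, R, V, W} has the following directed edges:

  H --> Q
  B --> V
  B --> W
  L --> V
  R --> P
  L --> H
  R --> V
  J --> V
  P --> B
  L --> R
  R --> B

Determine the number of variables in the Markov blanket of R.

5

Children of R: B, P, V.
Parents of R: L.
Parents of each child, excluding R:
  P: —
  B: P
  V: B, J, L
MB(R) = {B, J, L, P, V}, which has 5 nodes.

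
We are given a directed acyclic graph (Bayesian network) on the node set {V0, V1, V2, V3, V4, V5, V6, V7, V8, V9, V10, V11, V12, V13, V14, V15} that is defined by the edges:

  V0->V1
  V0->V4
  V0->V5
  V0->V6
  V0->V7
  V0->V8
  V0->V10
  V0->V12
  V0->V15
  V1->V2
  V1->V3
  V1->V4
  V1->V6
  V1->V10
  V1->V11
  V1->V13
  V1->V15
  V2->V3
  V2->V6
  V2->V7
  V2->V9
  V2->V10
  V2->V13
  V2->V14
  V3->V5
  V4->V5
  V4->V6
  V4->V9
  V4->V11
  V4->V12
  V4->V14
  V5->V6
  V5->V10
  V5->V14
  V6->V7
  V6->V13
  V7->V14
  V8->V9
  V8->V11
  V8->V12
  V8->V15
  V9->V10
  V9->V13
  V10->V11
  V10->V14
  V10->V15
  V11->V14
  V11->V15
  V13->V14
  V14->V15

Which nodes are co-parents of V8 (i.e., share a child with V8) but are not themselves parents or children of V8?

Children of V8: V9, V11, V12, V15.
  V9: V2, V4
  V11: V1, V4, V10
  V12: V0, V4
  V15: V0, V1, V10, V11, V14
Excluding nodes already adjacent to V8 (V0, V9, V11, V12, V15), the co-parent-only contribution is {V1, V2, V4, V10, V14}.

{V1, V2, V4, V10, V14}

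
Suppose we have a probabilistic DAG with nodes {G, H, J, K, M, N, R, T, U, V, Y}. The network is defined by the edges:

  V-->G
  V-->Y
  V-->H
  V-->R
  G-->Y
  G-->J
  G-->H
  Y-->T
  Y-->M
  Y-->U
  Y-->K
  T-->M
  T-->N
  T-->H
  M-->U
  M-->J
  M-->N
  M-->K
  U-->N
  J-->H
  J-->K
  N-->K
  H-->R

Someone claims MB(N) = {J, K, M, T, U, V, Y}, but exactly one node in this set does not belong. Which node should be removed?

Pa(N) = {M, T, U}.
N has child K.
Other parents of N's children:
  parents(K) \ {N} = {J, M, Y}.
MB(N) = {J, K, M, T, U, Y}.
V is neither a parent, child, nor co-parent of N, so it does not belong.

V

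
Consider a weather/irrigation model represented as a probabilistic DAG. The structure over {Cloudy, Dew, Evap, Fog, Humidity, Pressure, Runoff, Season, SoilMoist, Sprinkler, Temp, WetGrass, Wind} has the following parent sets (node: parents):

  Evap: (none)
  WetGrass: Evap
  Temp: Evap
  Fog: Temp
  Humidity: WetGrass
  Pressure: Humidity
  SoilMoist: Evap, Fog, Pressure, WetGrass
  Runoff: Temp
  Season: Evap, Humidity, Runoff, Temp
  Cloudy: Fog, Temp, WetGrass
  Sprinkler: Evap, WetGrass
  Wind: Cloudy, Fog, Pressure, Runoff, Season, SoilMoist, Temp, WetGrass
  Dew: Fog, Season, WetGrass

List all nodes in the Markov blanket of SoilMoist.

Ch(SoilMoist) = {Wind}.
SoilMoist's parents: Evap, Fog, Pressure, WetGrass.
Co-parents of SoilMoist (other parents of its children):
  Wind: Cloudy, Fog, Pressure, Runoff, Season, Temp, WetGrass
Taking the union gives {Cloudy, Evap, Fog, Pressure, Runoff, Season, Temp, WetGrass, Wind}.

{Cloudy, Evap, Fog, Pressure, Runoff, Season, Temp, WetGrass, Wind}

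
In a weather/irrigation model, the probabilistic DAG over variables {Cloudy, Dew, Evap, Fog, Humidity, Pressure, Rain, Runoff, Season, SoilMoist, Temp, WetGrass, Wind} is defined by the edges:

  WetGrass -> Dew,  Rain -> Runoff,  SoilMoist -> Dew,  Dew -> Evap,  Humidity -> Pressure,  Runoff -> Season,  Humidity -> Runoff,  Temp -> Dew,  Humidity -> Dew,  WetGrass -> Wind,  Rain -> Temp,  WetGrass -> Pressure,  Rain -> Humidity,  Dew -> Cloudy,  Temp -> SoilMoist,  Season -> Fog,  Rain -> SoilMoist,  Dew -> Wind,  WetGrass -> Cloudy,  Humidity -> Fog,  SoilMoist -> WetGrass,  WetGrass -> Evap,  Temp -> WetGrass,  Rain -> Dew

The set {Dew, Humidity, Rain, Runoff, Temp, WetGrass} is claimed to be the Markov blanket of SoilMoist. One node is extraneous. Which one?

A node's Markov blanket = Pa ∪ Ch ∪ (parents of Ch other than the node itself).
Pa(SoilMoist) = {Rain, Temp}.
Children of SoilMoist: Dew, WetGrass.
Other parents of SoilMoist's children:
  WetGrass: Temp
  Dew: Humidity, Rain, Temp, WetGrass
MB(SoilMoist) = {Dew, Humidity, Rain, Temp, WetGrass}.
Runoff is neither a parent, child, nor co-parent of SoilMoist, so it does not belong.

Runoff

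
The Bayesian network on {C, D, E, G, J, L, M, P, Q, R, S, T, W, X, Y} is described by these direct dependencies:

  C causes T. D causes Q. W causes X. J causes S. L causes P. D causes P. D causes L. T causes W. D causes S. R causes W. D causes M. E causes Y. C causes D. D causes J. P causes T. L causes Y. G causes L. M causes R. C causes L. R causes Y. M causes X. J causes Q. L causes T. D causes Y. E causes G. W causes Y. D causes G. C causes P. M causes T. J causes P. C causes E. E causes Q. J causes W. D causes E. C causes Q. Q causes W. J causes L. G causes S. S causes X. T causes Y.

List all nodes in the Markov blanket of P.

{C, D, J, L, M, T}

Recall MB(v) = parents ∪ children ∪ spouses, where spouses are the other parents of v's children.
P's parents: C, D, J, L.
Ch(P) = {T}.
For each child, the remaining parents (spouses of P):
  T also has parents C, L, M.
MB(P) = {C, D, J, L, M, T}.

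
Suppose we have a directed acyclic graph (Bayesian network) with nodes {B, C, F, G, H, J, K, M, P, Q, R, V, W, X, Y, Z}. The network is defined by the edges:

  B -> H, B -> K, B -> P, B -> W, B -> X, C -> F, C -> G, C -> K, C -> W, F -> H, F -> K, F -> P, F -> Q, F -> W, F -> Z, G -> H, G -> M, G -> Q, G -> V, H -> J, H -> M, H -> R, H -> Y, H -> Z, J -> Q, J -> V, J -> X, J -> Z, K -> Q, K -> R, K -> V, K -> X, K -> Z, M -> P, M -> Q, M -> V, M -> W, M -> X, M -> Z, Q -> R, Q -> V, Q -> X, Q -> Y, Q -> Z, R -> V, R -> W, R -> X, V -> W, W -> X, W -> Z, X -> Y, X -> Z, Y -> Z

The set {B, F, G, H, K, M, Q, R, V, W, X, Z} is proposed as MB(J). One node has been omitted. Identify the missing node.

Pa(J) = {H}.
J's children: Q, V, X, Z.
Other parents of J's children:
  Q's other parents are F, G, K, M.
  V also has parents G, K, M, Q, R.
  parents(X) \ {J} = {B, K, M, Q, R, W}.
  parents(Z) \ {J} = {F, H, K, M, Q, W, X, Y}.
MB(J) = {B, F, G, H, K, M, Q, R, V, W, X, Y, Z}.
Comparing with the claimed set, Y is missing.

Y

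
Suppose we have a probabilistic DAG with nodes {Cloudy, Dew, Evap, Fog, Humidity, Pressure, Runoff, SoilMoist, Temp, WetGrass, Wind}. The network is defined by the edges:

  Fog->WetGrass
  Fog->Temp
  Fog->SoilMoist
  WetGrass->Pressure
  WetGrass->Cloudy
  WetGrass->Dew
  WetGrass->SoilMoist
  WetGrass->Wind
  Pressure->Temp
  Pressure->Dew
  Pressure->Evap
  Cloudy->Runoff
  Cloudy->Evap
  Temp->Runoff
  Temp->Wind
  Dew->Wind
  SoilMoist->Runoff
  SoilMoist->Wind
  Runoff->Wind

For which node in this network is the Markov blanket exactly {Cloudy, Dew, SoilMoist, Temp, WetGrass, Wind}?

The target node must have every member of {Cloudy, Dew, SoilMoist, Temp, WetGrass, Wind} as a parent, child, or co-parent, and no others.
Parents of Runoff: Cloudy, SoilMoist, Temp; children: Wind; co-parents: Dew, SoilMoist, Temp, WetGrass.
These exactly cover the given set, so the node is Runoff.

Runoff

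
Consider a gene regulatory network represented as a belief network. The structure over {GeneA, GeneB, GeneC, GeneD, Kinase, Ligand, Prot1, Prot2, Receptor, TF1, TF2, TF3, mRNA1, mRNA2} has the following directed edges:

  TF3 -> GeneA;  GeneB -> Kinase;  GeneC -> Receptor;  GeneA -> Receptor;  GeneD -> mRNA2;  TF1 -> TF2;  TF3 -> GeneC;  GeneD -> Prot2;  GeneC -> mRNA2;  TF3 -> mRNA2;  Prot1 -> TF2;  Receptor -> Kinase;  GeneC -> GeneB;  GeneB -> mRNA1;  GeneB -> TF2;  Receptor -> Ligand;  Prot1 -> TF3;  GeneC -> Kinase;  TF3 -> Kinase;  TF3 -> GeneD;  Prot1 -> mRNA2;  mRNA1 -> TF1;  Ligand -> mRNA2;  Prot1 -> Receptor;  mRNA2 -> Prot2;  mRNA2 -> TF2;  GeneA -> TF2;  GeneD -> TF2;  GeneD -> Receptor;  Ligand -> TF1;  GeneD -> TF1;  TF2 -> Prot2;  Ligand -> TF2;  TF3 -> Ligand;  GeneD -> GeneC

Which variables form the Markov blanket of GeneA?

Recall MB(v) = parents ∪ children ∪ spouses, where spouses are the other parents of v's children.
Ch(GeneA) = {Receptor, TF2}.
Pa(GeneA) = {TF3}.
Other parents of GeneA's children:
  Receptor also has parents GeneC, GeneD, Prot1.
  TF2 also has parents GeneB, GeneD, Ligand, Prot1, TF1, mRNA2.
MB(GeneA) = {GeneB, GeneC, GeneD, Ligand, Prot1, Receptor, TF1, TF2, TF3, mRNA2}.

{GeneB, GeneC, GeneD, Ligand, Prot1, Receptor, TF1, TF2, TF3, mRNA2}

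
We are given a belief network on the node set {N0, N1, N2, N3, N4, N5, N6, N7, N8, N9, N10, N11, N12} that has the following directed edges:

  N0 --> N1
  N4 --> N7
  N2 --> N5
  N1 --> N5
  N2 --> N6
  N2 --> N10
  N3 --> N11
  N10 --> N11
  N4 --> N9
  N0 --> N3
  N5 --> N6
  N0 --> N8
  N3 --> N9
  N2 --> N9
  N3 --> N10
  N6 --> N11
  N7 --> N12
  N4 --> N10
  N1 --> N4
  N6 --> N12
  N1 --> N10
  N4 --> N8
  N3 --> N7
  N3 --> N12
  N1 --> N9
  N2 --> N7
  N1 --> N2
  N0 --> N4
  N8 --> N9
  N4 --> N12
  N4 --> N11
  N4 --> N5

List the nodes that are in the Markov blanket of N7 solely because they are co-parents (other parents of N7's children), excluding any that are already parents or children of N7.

Children of N7: N12.
  N12: N3, N4, N6
Excluding nodes already adjacent to N7 (N2, N3, N4, N12), the co-parent-only contribution is {N6}.

{N6}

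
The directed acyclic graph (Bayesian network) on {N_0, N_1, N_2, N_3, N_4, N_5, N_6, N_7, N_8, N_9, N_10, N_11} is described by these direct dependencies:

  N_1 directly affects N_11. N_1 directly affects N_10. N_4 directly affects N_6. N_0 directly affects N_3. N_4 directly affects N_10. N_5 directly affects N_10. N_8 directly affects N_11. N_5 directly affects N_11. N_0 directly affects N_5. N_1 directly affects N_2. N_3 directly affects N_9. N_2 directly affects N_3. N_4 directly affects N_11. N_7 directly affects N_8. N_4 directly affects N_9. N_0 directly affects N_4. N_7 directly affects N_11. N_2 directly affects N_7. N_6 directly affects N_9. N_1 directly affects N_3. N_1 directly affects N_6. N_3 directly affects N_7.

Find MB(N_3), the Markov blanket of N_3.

The Markov blanket of a node is its parents, its children, and the other parents of its children.
N_3 has parents N_0, N_1, N_2.
N_3's children: N_7, N_9.
Co-parents of N_3 (other parents of its children):
  parents(N_7) \ {N_3} = {N_2}.
  parents(N_9) \ {N_3} = {N_4, N_6}.
MB(N_3) = {N_0, N_1, N_2, N_4, N_6, N_7, N_9}.

{N_0, N_1, N_2, N_4, N_6, N_7, N_9}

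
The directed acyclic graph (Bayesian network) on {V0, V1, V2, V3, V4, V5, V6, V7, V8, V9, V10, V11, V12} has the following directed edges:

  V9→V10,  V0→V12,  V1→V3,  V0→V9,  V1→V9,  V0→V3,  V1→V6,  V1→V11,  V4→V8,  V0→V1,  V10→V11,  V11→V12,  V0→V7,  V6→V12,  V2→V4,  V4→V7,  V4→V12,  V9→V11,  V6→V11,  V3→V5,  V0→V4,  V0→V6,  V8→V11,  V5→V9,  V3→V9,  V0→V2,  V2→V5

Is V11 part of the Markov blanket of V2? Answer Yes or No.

No

A node's Markov blanket = Pa ∪ Ch ∪ (parents of Ch other than the node itself).
Pa(V2) = {V0}.
V2 has children V4, V5.
Other parents of V2's children:
  V4: V0
  V5: V3
MB(V2) = {V0, V3, V4, V5}; V11 is not in this set.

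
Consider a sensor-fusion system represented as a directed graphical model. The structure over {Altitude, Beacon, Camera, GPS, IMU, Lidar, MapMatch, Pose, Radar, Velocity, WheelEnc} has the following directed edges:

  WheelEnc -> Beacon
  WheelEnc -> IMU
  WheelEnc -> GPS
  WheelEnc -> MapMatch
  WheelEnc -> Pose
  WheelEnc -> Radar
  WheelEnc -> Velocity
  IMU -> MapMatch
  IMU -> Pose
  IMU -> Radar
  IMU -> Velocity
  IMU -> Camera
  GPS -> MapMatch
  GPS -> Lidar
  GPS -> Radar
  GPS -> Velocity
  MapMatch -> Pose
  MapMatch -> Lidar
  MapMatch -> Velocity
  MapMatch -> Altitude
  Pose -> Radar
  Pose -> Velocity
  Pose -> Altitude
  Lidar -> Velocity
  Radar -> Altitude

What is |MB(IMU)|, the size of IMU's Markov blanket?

IMU's parents: WheelEnc.
IMU has children Camera, MapMatch, Pose, Radar, Velocity.
Other parents of IMU's children:
  MapMatch also has parents GPS, WheelEnc.
  parents(Pose) \ {IMU} = {MapMatch, WheelEnc}.
  Radar also has parents GPS, Pose, WheelEnc.
  parents(Velocity) \ {IMU} = {GPS, Lidar, MapMatch, Pose, WheelEnc}.
  Camera: no additional parents.
MB(IMU) = {Camera, GPS, Lidar, MapMatch, Pose, Radar, Velocity, WheelEnc}, which has 8 nodes.

8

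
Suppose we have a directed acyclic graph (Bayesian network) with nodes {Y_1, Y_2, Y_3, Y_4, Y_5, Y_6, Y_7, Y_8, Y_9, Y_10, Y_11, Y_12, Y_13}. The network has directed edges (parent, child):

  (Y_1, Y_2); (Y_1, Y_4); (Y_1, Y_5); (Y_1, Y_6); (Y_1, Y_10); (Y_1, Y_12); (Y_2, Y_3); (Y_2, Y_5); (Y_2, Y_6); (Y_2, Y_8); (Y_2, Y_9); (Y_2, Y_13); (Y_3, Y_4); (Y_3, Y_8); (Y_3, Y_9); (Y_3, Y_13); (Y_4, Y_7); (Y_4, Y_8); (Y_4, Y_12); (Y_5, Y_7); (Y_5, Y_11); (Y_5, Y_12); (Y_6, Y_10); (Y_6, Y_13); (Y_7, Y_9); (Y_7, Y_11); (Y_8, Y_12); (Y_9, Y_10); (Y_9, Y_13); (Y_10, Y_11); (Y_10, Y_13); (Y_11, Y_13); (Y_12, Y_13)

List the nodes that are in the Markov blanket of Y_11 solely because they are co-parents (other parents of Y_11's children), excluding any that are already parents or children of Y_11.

Children of Y_11: Y_13.
  Y_13 also has parents Y_2, Y_3, Y_6, Y_9, Y_10, Y_12.
Excluding nodes already adjacent to Y_11 (Y_5, Y_7, Y_10, Y_13), the co-parent-only contribution is {Y_2, Y_3, Y_6, Y_9, Y_12}.

{Y_2, Y_3, Y_6, Y_9, Y_12}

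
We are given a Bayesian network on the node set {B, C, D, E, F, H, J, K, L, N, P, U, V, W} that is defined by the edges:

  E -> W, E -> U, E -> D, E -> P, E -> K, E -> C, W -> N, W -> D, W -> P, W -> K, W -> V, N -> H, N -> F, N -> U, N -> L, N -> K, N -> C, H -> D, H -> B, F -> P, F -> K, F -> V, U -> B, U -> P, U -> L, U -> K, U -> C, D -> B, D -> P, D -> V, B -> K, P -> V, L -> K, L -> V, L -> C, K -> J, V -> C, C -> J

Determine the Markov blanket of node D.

D's children: B, P, V.
Pa(D) = {E, H, W}.
Co-parents of D (other parents of its children):
  parents(B) \ {D} = {H, U}.
  P's other parents are E, F, U, W.
  V also has parents F, L, P, W.
MB(D) = {B, E, F, H, L, P, U, V, W}.

{B, E, F, H, L, P, U, V, W}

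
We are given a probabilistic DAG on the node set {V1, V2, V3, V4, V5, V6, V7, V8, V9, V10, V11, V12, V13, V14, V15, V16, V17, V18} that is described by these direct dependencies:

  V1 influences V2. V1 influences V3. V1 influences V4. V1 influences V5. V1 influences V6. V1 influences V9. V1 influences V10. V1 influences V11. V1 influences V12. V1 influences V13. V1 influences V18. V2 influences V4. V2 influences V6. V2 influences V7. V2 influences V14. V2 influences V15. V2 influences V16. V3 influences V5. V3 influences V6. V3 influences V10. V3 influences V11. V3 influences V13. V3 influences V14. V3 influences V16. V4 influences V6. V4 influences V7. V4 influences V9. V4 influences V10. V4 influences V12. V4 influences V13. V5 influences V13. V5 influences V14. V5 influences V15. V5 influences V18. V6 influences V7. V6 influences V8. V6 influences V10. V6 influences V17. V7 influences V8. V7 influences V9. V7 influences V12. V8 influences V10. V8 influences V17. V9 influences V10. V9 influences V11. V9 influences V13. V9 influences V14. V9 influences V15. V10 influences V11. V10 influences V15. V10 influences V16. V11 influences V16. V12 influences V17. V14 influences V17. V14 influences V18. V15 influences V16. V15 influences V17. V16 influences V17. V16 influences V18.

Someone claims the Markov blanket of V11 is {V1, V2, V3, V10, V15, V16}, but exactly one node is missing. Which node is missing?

V11's parents: V1, V3, V9, V10.
V11 has child V16.
For each child, the remaining parents (spouses of V11):
  parents(V16) \ {V11} = {V2, V3, V10, V15}.
MB(V11) = {V1, V2, V3, V9, V10, V15, V16}.
Comparing with the claimed set, V9 is missing.

V9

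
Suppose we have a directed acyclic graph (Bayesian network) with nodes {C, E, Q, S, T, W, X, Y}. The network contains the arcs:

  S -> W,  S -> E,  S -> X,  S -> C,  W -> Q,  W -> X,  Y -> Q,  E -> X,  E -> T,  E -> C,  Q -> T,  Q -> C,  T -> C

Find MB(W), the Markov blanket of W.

By definition, MB(W) is built from W's parents, W's children, and the co-parents of W.
Pa(W) = {S}.
W has children Q, X.
Other parents of W's children:
  Q: Y
  X: E, S
Taking the union gives {E, Q, S, X, Y}.

{E, Q, S, X, Y}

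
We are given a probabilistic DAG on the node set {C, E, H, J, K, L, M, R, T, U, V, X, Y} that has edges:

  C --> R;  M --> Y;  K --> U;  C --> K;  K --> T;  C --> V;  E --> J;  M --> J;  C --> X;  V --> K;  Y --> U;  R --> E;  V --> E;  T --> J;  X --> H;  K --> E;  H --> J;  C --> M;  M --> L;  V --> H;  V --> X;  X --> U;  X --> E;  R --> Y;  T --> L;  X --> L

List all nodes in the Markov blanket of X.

{C, E, H, K, L, M, R, T, U, V, Y}

X's parents: C, V.
Ch(X) = {E, H, L, U}.
Other parents of X's children:
  E also has parents K, R, V.
  parents(H) \ {X} = {V}.
  parents(U) \ {X} = {K, Y}.
  L's other parents are M, T.
So the Markov blanket of X is {C, E, H, K, L, M, R, T, U, V, Y}.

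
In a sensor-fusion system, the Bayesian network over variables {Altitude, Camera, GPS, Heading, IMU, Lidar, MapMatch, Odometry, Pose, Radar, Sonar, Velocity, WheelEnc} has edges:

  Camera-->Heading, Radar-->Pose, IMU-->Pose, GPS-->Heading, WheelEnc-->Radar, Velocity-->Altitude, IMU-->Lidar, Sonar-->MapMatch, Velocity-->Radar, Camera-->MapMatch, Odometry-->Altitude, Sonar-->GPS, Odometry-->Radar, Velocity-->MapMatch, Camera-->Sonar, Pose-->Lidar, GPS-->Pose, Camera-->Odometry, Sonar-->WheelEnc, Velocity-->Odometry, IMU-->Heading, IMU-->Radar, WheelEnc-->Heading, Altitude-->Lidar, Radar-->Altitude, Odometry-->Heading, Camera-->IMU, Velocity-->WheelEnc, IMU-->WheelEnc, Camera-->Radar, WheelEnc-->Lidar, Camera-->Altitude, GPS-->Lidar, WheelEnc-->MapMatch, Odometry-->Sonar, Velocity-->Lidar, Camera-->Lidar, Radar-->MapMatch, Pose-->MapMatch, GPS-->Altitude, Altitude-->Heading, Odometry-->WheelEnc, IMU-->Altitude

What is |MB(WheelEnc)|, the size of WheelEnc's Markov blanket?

12

Recall MB(v) = parents ∪ children ∪ spouses, where spouses are the other parents of v's children.
WheelEnc has children Heading, Lidar, MapMatch, Radar.
WheelEnc's parents: IMU, Odometry, Sonar, Velocity.
Co-parents of WheelEnc (other parents of its children):
  Radar also has parents Camera, IMU, Odometry, Velocity.
  parents(MapMatch) \ {WheelEnc} = {Camera, Pose, Radar, Sonar, Velocity}.
  Heading's other parents are Altitude, Camera, GPS, IMU, Odometry.
  Lidar also has parents Altitude, Camera, GPS, IMU, Pose, Velocity.
MB(WheelEnc) = {Altitude, Camera, GPS, Heading, IMU, Lidar, MapMatch, Odometry, Pose, Radar, Sonar, Velocity}, which has 12 nodes.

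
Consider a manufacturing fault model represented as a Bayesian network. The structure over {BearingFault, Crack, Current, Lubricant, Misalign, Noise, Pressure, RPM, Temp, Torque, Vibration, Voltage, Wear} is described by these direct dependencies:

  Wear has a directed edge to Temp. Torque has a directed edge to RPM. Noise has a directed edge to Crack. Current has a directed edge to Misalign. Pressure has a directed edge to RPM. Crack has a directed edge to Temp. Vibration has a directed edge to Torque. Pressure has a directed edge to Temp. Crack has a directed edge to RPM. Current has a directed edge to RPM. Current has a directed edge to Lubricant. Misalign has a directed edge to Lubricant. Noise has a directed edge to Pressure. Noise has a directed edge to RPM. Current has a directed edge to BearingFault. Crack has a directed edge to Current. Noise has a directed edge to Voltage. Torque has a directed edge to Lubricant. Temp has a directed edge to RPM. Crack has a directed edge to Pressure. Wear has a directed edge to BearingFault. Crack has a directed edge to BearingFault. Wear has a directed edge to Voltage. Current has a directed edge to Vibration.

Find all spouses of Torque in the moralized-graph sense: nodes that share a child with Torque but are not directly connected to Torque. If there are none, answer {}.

Children of Torque: Lubricant, RPM.
  Lubricant's other parents are Current, Misalign.
  RPM's other parents are Crack, Current, Noise, Pressure, Temp.
Excluding nodes already adjacent to Torque (Lubricant, RPM, Vibration), the co-parent-only contribution is {Crack, Current, Misalign, Noise, Pressure, Temp}.

{Crack, Current, Misalign, Noise, Pressure, Temp}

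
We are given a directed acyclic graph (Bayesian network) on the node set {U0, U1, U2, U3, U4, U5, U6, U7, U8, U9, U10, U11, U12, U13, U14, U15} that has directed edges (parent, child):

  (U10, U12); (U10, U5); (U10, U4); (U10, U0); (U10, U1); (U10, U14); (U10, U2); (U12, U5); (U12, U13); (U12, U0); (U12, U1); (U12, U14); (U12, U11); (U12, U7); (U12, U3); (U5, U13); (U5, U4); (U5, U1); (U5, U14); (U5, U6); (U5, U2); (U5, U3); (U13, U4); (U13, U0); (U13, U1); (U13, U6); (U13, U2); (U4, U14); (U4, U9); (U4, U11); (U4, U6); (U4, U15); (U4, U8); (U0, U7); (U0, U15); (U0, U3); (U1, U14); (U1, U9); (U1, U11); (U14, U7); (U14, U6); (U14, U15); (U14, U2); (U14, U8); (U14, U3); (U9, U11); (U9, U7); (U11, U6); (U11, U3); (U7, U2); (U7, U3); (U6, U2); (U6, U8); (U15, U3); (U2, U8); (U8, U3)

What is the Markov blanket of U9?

{U0, U1, U4, U7, U11, U12, U14}

By definition, MB(U9) is built from U9's parents, U9's children, and the co-parents of U9.
Parents of U9: U1, U4.
Children of U9: U7, U11.
For each child, the remaining parents (spouses of U9):
  U11: U1, U4, U12
  U7: U0, U12, U14
MB(U9) = {U0, U1, U4, U7, U11, U12, U14}.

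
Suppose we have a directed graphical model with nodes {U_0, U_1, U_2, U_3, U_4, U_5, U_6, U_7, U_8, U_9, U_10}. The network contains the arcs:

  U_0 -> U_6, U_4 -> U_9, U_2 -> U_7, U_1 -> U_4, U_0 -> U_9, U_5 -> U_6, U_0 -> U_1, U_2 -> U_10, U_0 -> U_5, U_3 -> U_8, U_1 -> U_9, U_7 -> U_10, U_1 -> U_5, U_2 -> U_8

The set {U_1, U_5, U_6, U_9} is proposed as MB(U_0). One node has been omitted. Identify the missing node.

U_4

U_0's children: U_1, U_5, U_6, U_9.
U_0's parents: none.
Parents of each child, excluding U_0:
  U_1: —
  U_5: U_1
  U_6: U_5
  U_9: U_1, U_4
MB(U_0) = {U_1, U_4, U_5, U_6, U_9}.
Comparing with the claimed set, U_4 is missing.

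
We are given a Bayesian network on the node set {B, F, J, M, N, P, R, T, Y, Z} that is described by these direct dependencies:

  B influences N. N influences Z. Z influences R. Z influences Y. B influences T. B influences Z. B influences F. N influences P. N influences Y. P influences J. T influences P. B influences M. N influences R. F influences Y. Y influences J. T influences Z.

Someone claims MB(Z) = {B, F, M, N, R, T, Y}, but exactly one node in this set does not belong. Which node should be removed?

M

By definition, MB(Z) is built from Z's parents, Z's children, and the co-parents of Z.
Z's parents: B, N, T.
Z's children: R, Y.
Parents of each child, excluding Z:
  Y: F, N
  R: N
MB(Z) = {B, F, N, R, T, Y}.
M is neither a parent, child, nor co-parent of Z, so it does not belong.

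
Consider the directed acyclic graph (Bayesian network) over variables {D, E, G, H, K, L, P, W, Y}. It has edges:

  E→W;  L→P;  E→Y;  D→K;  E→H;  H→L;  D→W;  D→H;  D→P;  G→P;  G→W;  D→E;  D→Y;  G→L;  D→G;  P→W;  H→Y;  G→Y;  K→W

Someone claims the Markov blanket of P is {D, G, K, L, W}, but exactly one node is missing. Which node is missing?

E

P has parents D, G, L.
Ch(P) = {W}.
Parents of each child, excluding P:
  parents(W) \ {P} = {D, E, G, K}.
MB(P) = {D, E, G, K, L, W}.
Comparing with the claimed set, E is missing.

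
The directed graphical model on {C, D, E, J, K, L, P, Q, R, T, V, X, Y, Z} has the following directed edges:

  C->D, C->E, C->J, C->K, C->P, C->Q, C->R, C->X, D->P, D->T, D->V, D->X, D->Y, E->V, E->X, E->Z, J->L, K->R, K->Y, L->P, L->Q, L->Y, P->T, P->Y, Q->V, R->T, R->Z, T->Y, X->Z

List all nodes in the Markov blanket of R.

{C, D, E, K, P, T, X, Z}

R's children: T, Z.
Pa(R) = {C, K}.
Other parents of R's children:
  T: D, P
  Z: E, X
Union: {C, K} ∪ {T, Z} ∪ {D, E, P, X} = {C, D, E, K, P, T, X, Z}.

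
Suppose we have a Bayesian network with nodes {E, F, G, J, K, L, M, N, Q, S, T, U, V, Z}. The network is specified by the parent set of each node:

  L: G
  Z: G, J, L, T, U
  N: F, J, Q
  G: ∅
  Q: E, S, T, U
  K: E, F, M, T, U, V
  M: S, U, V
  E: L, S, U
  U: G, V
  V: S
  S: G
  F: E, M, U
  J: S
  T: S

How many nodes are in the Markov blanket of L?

L has parent G.
L has children E, Z.
Parents of each child, excluding L:
  E: S, U
  Z: G, J, T, U
MB(L) = {E, G, J, S, T, U, Z}, which has 7 nodes.

7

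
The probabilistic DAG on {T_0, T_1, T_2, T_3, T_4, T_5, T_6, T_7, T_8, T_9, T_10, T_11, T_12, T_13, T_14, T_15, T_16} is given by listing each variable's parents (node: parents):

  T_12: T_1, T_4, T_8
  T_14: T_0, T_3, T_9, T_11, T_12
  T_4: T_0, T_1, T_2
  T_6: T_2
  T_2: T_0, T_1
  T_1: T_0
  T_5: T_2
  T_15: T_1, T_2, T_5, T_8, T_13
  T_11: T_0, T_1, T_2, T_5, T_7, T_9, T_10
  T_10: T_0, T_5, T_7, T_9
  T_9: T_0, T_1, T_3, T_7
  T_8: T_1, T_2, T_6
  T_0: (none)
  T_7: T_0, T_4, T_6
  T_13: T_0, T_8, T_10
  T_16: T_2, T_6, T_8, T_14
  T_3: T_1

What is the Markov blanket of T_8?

T_8 has parents T_1, T_2, T_6.
Ch(T_8) = {T_12, T_13, T_15, T_16}.
For each child, the remaining parents (spouses of T_8):
  T_12: T_1, T_4
  T_13: T_0, T_10
  T_15: T_1, T_2, T_5, T_13
  T_16: T_2, T_6, T_14
Union: {T_1, T_2, T_6} ∪ {T_12, T_13, T_15, T_16} ∪ {T_0, T_1, T_2, T_4, T_5, T_6, T_10, T_13, T_14} = {T_0, T_1, T_2, T_4, T_5, T_6, T_10, T_12, T_13, T_14, T_15, T_16}.

{T_0, T_1, T_2, T_4, T_5, T_6, T_10, T_12, T_13, T_14, T_15, T_16}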